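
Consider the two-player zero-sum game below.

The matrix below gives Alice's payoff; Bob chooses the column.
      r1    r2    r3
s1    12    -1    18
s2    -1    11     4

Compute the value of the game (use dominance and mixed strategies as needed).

Column r3 is strictly dominated by r1 for Bob (it gives Alice more in every row).
The remaining 2×2 game on (s1, s2) × (r1, r2) has no saddle point. Let Alice play s1 with probability p; indifference gives 12p − (1−p) = −p + 11(1−p), so p = 12/25.
Similarly Bob's optimal q on r1 is 12/25, and the value is 12·(12/25) + (-1)·(13/25) = 131/25.

131/25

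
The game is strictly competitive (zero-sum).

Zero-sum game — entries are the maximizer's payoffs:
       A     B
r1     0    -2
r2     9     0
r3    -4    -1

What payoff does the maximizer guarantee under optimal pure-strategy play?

0

Row minima: -2, 0, -4 → the maximizer's maximin is 0.
Column maxima: 9, 0 → the minimizer's minimax is 0.
They coincide at (r2, B), so the value is 0.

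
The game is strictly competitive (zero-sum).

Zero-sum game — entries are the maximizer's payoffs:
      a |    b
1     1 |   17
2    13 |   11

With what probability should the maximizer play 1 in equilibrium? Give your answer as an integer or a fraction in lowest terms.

1/9

Row minima are 1 and 11, so the maximizer's maximin is 11; column maxima are 13 and 17, so the minimizer's minimax is 13. These differ, so the equilibrium is in mixed strategies.
Let the maximizer play 1 with probability p. The minimizer is indifferent when p + 13(1−p) = 17p + 11(1−p), giving p = 1/9.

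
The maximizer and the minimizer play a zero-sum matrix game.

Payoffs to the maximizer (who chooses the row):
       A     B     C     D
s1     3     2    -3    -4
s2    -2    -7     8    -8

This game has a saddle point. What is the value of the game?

-4

Row minima: -4, -8 → the maximizer's maximin is -4.
Column maxima: 3, 2, 8, -4 → the minimizer's minimax is -4.
They coincide at (s1, D), so the value is -4.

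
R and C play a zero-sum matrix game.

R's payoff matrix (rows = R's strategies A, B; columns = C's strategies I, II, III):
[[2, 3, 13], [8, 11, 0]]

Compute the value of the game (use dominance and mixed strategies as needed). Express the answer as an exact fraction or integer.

104/19

Column II is strictly dominated by I for C (it gives R more in every row).
The remaining 2×2 game on (A, B) × (I, III) has no saddle point. Let R play A with probability p; indifference gives 2p + 8(1−p) = 13p, so p = 8/19.
Similarly C's optimal q on I is 13/19, and the value is 2·(13/19) + (13)·(6/19) = 104/19.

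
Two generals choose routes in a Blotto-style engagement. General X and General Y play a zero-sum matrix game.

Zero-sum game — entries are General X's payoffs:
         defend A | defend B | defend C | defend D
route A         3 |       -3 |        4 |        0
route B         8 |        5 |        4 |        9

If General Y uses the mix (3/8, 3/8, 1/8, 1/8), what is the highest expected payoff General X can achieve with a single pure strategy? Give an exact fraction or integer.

route A: (3)·(3/8) + (-3)·(3/8) + (4)·(1/8) + (0)·(1/8) = 1/2.
route B: (8)·(3/8) + (5)·(3/8) + (4)·(1/8) + (9)·(1/8) = 13/2.
The best pure response is route B with expected payoff 13/2.

13/2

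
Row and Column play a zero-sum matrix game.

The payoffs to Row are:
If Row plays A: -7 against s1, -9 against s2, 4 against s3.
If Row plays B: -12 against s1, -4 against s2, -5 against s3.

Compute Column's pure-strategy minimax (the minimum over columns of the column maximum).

The worst case (largest entry) in each column is s1: -7, s2: -4, s3: 4.
The best (smallest) of these is -7.

-7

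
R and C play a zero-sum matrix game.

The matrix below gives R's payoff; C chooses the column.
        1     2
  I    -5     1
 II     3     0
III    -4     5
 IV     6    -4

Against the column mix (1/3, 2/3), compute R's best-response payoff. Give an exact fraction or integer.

I: (-5)·(1/3) + (1)·(2/3) = -1.
II: (3)·(1/3) + (0)·(2/3) = 1.
III: (-4)·(1/3) + (5)·(2/3) = 2.
IV: (6)·(1/3) + (-4)·(2/3) = -2/3.
The best pure response is III with expected payoff 2.

2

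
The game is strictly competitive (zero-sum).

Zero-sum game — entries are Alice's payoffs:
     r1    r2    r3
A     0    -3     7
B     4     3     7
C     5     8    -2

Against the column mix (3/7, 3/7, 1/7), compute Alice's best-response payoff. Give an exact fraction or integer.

A: (0)·(3/7) + (-3)·(3/7) + (7)·(1/7) = -2/7.
B: (4)·(3/7) + (3)·(3/7) + (7)·(1/7) = 4.
C: (5)·(3/7) + (8)·(3/7) + (-2)·(1/7) = 37/7.
The best pure response is C with expected payoff 37/7.

37/7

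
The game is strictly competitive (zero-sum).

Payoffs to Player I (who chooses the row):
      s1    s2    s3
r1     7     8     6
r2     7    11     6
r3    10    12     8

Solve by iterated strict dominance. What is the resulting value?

Column s1 is strictly dominated by s3 for Player II (6<7, 6<7, 8<10); eliminate s1.
Row r1 is strictly dominated by row r3 (12>8, 8>6); eliminate r1.
Row r2 is strictly dominated by row r3 (12>11, 8>6); eliminate r2.
Column s2 is strictly dominated by s3 for Player II (8<12); eliminate s2.
Only (r3, s3) remains, with payoff 8.

8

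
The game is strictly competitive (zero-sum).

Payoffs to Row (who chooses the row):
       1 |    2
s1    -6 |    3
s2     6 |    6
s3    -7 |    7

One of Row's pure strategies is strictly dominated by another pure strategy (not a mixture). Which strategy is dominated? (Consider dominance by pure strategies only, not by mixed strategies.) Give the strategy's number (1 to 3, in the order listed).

1

Compare s1 with s2: 6 > -6, 6 > 3.
So s2 strictly dominates s1 for Row; s1 is strictly dominated.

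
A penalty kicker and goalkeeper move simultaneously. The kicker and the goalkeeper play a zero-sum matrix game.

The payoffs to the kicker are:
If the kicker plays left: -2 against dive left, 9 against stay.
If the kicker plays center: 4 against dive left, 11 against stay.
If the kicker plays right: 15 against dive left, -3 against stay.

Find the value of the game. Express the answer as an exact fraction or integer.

Row left is strictly dominated by row center, so the kicker never plays it.
The remaining 2×2 game on (center, right) × (dive left, stay) has no saddle point. Let the kicker play center with probability p; indifference gives 4p + 15(1−p) = 11p − 3(1−p), so p = 18/25.
Similarly the goalkeeper's optimal q on dive left is 14/25, and the value is 4·(14/25) + (11)·(11/25) = 177/25.

177/25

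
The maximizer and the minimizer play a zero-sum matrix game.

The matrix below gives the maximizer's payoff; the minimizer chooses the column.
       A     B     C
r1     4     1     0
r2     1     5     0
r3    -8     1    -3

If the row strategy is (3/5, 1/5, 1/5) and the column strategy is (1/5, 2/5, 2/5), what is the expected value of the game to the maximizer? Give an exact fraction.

Against (1/5, 2/5, 2/5), each row's expected payoff is r1: 6/5; r2: 11/5; r3: -12/5.
Taking the (3/5, 1/5, 1/5)-weighted average: (3/5)·(6/5) + (1/5)·(11/5) + (1/5)·(-12/5) = 17/25.

17/25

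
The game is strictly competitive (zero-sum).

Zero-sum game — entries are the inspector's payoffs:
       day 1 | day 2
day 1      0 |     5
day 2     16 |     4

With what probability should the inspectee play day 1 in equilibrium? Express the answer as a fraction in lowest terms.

Row minima are 0 and 4, so the inspector's maximin is 4; column maxima are 16 and 5, so the inspectee's minimax is 5. These differ, so the equilibrium is in mixed strategies.
Let the inspectee play day 1 with probability q. The inspector is indifferent when 5(1−q) = 16q + 4(1−q), giving q = 1/17.

1/17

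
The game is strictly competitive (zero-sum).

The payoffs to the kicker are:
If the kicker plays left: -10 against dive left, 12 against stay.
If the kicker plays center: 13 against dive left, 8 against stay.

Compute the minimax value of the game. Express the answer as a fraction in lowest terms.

Row minima are -10 and 8, so the kicker's maximin is 8; column maxima are 13 and 12, so the goalkeeper's minimax is 12. These differ, so the equilibrium is in mixed strategies.
Let the kicker play left with probability p. The goalkeeper is indifferent when −10p + 13(1−p) = 12p + 8(1−p), giving p = 5/27.
Let the goalkeeper play dive left with probability q. The kicker is indifferent when −10q + 12(1−q) = 13q + 8(1−q), giving q = 4/27.
The value is -10·(4/27) + (12)·(23/27) = 236/27.

236/27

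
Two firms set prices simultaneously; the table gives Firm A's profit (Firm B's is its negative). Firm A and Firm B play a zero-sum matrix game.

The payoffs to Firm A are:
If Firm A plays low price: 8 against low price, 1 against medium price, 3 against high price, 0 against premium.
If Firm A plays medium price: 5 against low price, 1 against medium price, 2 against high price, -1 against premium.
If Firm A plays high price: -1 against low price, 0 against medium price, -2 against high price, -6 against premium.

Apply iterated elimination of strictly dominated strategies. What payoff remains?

Row high price is strictly dominated by row low price (8>-1, 1>0, 3>-2, 0>-6); eliminate high price.
Column high price is strictly dominated by medium price for Firm B (1<3, 1<2); eliminate high price.
Column medium price is strictly dominated by premium for Firm B (0<1, -1<1); eliminate medium price.
Row medium price is strictly dominated by row low price (8>5, 0>-1); eliminate medium price.
Column low price is strictly dominated by premium for Firm B (0<8); eliminate low price.
Only (low price, premium) remains, with payoff 0.

0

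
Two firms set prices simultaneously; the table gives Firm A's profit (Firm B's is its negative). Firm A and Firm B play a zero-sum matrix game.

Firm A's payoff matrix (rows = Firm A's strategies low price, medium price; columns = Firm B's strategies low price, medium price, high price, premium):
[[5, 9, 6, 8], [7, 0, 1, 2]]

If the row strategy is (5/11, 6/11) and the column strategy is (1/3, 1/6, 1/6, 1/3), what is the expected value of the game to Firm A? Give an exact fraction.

29/6

Against (1/3, 1/6, 1/6, 1/3), each row's expected payoff is low price: 41/6; medium price: 19/6.
Taking the (5/11, 6/11)-weighted average: (5/11)·(41/6) + (6/11)·(19/6) = 29/6.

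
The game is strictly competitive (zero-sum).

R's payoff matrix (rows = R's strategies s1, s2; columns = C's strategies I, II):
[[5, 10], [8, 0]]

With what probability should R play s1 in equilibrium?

Row minima are 5 and 0, so R's maximin is 5; column maxima are 8 and 10, so C's minimax is 8. These differ, so the equilibrium is in mixed strategies.
Let R play s1 with probability p. C is indifferent when 5p + 8(1−p) = 10p, giving p = 8/13.

8/13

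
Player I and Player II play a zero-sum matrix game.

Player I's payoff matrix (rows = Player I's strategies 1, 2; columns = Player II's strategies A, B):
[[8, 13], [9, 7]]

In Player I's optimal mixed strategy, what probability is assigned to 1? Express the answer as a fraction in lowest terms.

2/7

Row minima are 8 and 7, so Player I's maximin is 8; column maxima are 9 and 13, so Player II's minimax is 9. These differ, so the equilibrium is in mixed strategies.
Let Player I play 1 with probability p. Player II is indifferent when 8p + 9(1−p) = 13p + 7(1−p), giving p = 2/7.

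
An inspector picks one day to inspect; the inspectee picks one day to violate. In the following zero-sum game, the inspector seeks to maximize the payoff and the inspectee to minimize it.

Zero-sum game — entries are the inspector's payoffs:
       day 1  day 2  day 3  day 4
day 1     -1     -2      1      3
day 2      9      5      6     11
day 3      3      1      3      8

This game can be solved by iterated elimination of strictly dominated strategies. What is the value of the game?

Row day 3 is strictly dominated by row day 2 (9>3, 5>1, 6>3, 11>8); eliminate day 3.
Row day 1 is strictly dominated by row day 2 (9>-1, 5>-2, 6>1, 11>3); eliminate day 1.
Column day 4 is strictly dominated by day 1 for the inspectee (9<11); eliminate day 4.
Column day 1 is strictly dominated by day 2 for the inspectee (5<9); eliminate day 1.
Column day 3 is strictly dominated by day 2 for the inspectee (5<6); eliminate day 3.
Only (day 2, day 2) remains, with payoff 5.

5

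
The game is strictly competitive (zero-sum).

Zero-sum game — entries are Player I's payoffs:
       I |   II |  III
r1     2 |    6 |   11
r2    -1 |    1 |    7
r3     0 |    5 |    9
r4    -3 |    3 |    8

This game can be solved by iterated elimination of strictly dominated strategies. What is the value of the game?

Column II is strictly dominated by I for Player II (2<6, -1<1, 0<5, -3<3); eliminate II.
Column III is strictly dominated by I for Player II (2<11, -1<7, 0<9, -3<8); eliminate III.
Row r3 is strictly dominated by row r1 (2>0); eliminate r3.
Row r2 is strictly dominated by row r1 (2>-1); eliminate r2.
Row r4 is strictly dominated by row r1 (2>-3); eliminate r4.
Only (r1, I) remains, with payoff 2.

2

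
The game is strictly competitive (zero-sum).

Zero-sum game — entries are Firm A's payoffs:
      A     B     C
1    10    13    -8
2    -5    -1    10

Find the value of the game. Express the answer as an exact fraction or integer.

20/11

Column B is strictly dominated by A for Firm B (it gives Firm A more in every row).
The remaining 2×2 game on (1, 2) × (A, C) has no saddle point. Let Firm A play 1 with probability p; indifference gives 10p − 5(1−p) = −8p + 10(1−p), so p = 5/11.
Similarly Firm B's optimal q on A is 6/11, and the value is 10·(6/11) + (-8)·(5/11) = 20/11.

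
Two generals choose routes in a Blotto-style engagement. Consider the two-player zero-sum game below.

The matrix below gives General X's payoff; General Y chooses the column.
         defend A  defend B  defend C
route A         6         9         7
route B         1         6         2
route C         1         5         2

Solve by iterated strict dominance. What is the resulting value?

Row route C is strictly dominated by row route A (6>1, 9>5, 7>2); eliminate route C.
Column defend C is strictly dominated by defend A for General Y (6<7, 1<2); eliminate defend C.
Row route B is strictly dominated by row route A (6>1, 9>6); eliminate route B.
Column defend B is strictly dominated by defend A for General Y (6<9); eliminate defend B.
Only (route A, defend A) remains, with payoff 6.

6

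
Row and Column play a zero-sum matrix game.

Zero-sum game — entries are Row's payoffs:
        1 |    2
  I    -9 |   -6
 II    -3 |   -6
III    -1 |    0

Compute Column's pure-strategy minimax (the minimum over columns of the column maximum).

The worst case (largest entry) in each column is 1: -1, 2: 0.
The best (smallest) of these is -1.

-1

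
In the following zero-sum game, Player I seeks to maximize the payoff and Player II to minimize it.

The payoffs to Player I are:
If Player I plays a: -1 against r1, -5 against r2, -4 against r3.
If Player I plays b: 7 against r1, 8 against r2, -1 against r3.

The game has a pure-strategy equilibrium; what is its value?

Row minima: -5, -1 → Player I's maximin is -1.
Column maxima: 7, 8, -1 → Player II's minimax is -1.
They coincide at (b, r3), so the value is -1.

-1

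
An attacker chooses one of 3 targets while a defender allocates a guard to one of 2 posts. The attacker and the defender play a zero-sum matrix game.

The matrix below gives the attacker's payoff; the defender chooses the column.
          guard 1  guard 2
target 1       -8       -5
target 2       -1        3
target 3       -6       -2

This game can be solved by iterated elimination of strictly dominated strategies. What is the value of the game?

Column guard 2 is strictly dominated by guard 1 for the defender (-8<-5, -1<3, -6<-2); eliminate guard 2.
Row target 1 is strictly dominated by row target 2 (-1>-8); eliminate target 1.
Row target 3 is strictly dominated by row target 2 (-1>-6); eliminate target 3.
Only (target 2, guard 1) remains, with payoff -1.

-1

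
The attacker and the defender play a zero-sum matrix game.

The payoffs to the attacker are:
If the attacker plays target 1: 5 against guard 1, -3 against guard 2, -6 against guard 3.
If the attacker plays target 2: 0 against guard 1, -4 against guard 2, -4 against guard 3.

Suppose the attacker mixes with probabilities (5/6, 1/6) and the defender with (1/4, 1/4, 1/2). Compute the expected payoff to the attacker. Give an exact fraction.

Against (1/4, 1/4, 1/2), each row's expected payoff is target 1: -5/2; target 2: -3.
Taking the (5/6, 1/6)-weighted average: (5/6)·(-5/2) + (1/6)·(-3) = -31/12.

-31/12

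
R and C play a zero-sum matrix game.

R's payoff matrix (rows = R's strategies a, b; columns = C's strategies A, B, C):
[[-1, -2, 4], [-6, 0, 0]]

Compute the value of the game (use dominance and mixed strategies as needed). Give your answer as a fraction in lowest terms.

Column C is strictly dominated by A for C (it gives R more in every row).
The remaining 2×2 game on (a, b) × (A, B) has no saddle point. Let R play a with probability p; indifference gives −p − 6(1−p) = −2p, so p = 6/7.
Similarly C's optimal q on A is 2/7, and the value is -1·(2/7) + (-2)·(5/7) = -12/7.

-12/7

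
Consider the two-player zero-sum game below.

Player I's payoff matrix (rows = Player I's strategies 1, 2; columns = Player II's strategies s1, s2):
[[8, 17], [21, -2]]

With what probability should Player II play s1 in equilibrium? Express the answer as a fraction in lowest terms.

Row minima are 8 and -2, so Player I's maximin is 8; column maxima are 21 and 17, so Player II's minimax is 17. These differ, so the equilibrium is in mixed strategies.
Let Player II play s1 with probability q. Player I is indifferent when 8q + 17(1−q) = 21q − 2(1−q), giving q = 19/32.

19/32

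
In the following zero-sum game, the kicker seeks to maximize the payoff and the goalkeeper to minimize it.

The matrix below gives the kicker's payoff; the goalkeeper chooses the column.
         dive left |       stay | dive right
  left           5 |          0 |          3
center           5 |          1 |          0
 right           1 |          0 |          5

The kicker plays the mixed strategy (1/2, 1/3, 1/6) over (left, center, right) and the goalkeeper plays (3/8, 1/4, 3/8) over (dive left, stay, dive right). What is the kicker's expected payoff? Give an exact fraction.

Against (3/8, 1/4, 3/8), each row's expected payoff is left: 3; center: 17/8; right: 9/4.
Taking the (1/2, 1/3, 1/6)-weighted average: (1/2)·(3) + (1/3)·(17/8) + (1/6)·(9/4) = 31/12.

31/12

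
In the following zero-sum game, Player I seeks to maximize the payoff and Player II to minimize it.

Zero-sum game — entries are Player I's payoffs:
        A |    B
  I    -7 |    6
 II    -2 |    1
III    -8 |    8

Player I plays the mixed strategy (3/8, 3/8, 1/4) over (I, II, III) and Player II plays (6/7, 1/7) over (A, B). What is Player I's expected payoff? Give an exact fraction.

Against (6/7, 1/7), each row's expected payoff is I: -36/7; II: -11/7; III: -40/7.
Taking the (3/8, 3/8, 1/4)-weighted average: (3/8)·(-36/7) + (3/8)·(-11/7) + (1/4)·(-40/7) = -221/56.

-221/56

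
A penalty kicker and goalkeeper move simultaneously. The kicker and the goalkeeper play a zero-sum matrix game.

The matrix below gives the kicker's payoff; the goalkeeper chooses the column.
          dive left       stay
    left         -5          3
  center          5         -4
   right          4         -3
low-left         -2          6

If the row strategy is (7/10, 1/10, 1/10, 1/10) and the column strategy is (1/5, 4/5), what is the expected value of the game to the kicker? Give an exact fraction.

26/25

Against (1/5, 4/5), each row's expected payoff is left: 7/5; center: -11/5; right: -8/5; low-left: 22/5.
Taking the (7/10, 1/10, 1/10, 1/10)-weighted average: (7/10)·(7/5) + (1/10)·(-11/5) + (1/10)·(-8/5) + (1/10)·(22/5) = 26/25.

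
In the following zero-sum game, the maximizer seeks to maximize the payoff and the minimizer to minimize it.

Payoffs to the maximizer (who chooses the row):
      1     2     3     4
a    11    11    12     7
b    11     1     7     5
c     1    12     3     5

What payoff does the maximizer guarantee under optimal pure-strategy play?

7

Row minima: 7, 1, 1 → the maximizer's maximin is 7.
Column maxima: 11, 12, 12, 7 → the minimizer's minimax is 7.
They coincide at (a, 4), so the value is 7.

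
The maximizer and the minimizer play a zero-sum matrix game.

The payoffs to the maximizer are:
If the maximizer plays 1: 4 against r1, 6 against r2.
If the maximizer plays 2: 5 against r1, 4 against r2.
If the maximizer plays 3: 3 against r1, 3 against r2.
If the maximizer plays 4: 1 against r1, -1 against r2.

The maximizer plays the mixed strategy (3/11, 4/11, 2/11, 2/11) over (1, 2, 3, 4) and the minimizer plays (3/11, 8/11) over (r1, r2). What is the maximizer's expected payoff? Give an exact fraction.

424/121

Against (3/11, 8/11), each row's expected payoff is 1: 60/11; 2: 47/11; 3: 3; 4: -5/11.
Taking the (3/11, 4/11, 2/11, 2/11)-weighted average: (3/11)·(60/11) + (4/11)·(47/11) + (2/11)·(3) + (2/11)·(-5/11) = 424/121.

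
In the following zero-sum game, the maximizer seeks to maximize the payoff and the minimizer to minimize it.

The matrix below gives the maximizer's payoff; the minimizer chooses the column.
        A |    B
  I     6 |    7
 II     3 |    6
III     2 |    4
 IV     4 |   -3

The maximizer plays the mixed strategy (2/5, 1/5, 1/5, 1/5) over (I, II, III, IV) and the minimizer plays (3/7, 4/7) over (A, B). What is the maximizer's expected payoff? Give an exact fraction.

21/5

Against (3/7, 4/7), each row's expected payoff is I: 46/7; II: 33/7; III: 22/7; IV: 0.
Taking the (2/5, 1/5, 1/5, 1/5)-weighted average: (2/5)·(46/7) + (1/5)·(33/7) + (1/5)·(22/7) + (1/5)·(0) = 21/5.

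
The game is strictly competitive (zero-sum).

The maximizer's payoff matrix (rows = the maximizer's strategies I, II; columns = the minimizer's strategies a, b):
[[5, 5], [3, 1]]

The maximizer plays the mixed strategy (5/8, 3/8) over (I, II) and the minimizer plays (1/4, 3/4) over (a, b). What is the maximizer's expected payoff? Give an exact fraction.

Against (1/4, 3/4), each row's expected payoff is I: 5; II: 3/2.
Taking the (5/8, 3/8)-weighted average: (5/8)·(5) + (3/8)·(3/2) = 59/16.

59/16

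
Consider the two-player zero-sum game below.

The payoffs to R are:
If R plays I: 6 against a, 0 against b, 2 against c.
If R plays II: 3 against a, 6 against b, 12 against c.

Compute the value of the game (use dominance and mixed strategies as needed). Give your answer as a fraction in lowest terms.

Column c is strictly dominated by b for C (it gives R more in every row).
The remaining 2×2 game on (I, II) × (a, b) has no saddle point. Let R play I with probability p; indifference gives 6p + 3(1−p) = 6(1−p), so p = 1/3.
Similarly C's optimal q on a is 2/3, and the value is 6·(2/3) + (0)·(1/3) = 4.

4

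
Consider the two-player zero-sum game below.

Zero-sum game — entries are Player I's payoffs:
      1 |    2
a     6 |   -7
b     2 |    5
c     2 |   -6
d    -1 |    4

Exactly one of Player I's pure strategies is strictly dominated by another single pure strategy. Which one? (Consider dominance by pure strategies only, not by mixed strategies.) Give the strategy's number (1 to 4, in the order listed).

4

Compare d with b: 2 > -1, 5 > 4.
So b strictly dominates d for Player I; d is strictly dominated.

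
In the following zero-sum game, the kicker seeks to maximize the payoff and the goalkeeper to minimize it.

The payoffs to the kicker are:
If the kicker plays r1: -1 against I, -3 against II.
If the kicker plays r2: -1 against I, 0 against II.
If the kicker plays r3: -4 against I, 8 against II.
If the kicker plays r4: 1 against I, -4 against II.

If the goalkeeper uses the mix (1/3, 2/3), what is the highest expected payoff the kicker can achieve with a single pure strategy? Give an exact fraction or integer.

r1: (-1)·(1/3) + (-3)·(2/3) = -7/3.
r2: (-1)·(1/3) + (0)·(2/3) = -1/3.
r3: (-4)·(1/3) + (8)·(2/3) = 4.
r4: (1)·(1/3) + (-4)·(2/3) = -7/3.
The best pure response is r3 with expected payoff 4.

4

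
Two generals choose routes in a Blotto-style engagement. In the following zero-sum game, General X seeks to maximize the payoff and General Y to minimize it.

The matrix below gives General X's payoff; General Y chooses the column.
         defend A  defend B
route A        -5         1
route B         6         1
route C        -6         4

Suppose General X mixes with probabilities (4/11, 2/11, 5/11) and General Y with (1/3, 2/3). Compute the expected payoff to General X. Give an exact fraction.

14/33

Against (1/3, 2/3), each row's expected payoff is route A: -1; route B: 8/3; route C: 2/3.
Taking the (4/11, 2/11, 5/11)-weighted average: (4/11)·(-1) + (2/11)·(8/3) + (5/11)·(2/3) = 14/33.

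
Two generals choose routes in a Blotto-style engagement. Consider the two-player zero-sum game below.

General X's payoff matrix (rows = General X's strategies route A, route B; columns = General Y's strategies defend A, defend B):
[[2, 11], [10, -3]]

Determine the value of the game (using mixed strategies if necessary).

Row minima are 2 and -3, so General X's maximin is 2; column maxima are 10 and 11, so General Y's minimax is 10. These differ, so the equilibrium is in mixed strategies.
Let General X play route A with probability p. General Y is indifferent when 2p + 10(1−p) = 11p − 3(1−p), giving p = 13/22.
Let General Y play defend A with probability q. General X is indifferent when 2q + 11(1−q) = 10q − 3(1−q), giving q = 7/11.
The value is 2·(7/11) + (11)·(4/11) = 58/11.

58/11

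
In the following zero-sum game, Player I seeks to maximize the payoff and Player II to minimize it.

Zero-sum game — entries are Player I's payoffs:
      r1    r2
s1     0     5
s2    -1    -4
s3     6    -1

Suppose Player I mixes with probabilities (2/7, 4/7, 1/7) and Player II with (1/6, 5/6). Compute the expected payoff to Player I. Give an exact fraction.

-11/14

Against (1/6, 5/6), each row's expected payoff is s1: 25/6; s2: -7/2; s3: 1/6.
Taking the (2/7, 4/7, 1/7)-weighted average: (2/7)·(25/6) + (4/7)·(-7/2) + (1/7)·(1/6) = -11/14.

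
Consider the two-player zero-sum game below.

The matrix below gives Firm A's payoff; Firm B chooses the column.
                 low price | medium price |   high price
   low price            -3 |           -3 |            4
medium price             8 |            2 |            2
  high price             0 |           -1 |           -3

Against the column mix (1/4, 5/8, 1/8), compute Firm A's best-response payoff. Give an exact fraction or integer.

low price: (-3)·(1/4) + (-3)·(5/8) + (4)·(1/8) = -17/8.
medium price: (8)·(1/4) + (2)·(5/8) + (2)·(1/8) = 7/2.
high price: (0)·(1/4) + (-1)·(5/8) + (-3)·(1/8) = -1.
The best pure response is medium price with expected payoff 7/2.

7/2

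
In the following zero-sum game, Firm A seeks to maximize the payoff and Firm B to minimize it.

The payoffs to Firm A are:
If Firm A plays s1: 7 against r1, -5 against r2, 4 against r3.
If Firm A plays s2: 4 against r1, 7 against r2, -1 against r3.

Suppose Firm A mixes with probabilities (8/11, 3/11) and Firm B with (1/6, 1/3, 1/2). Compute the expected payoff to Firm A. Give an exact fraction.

Against (1/6, 1/3, 1/2), each row's expected payoff is s1: 3/2; s2: 5/2.
Taking the (8/11, 3/11)-weighted average: (8/11)·(3/2) + (3/11)·(5/2) = 39/22.

39/22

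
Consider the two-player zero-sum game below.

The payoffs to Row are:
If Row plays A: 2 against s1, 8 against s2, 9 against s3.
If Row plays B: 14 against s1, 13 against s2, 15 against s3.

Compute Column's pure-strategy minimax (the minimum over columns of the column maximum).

The worst case (largest entry) in each column is s1: 14, s2: 13, s3: 15.
The best (smallest) of these is 13.

13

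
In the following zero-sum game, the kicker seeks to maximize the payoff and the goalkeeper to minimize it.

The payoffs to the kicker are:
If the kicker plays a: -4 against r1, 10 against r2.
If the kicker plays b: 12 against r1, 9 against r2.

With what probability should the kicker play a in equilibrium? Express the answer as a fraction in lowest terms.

Row minima are -4 and 9, so the kicker's maximin is 9; column maxima are 12 and 10, so the goalkeeper's minimax is 10. These differ, so the equilibrium is in mixed strategies.
Let the kicker play a with probability p. The goalkeeper is indifferent when −4p + 12(1−p) = 10p + 9(1−p), giving p = 3/17.

3/17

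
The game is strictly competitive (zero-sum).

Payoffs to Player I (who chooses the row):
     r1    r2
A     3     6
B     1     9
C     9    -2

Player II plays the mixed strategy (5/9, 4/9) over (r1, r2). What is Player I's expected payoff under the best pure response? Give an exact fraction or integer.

A: (3)·(5/9) + (6)·(4/9) = 13/3.
B: (1)·(5/9) + (9)·(4/9) = 41/9.
C: (9)·(5/9) + (-2)·(4/9) = 37/9.
The best pure response is B with expected payoff 41/9.

41/9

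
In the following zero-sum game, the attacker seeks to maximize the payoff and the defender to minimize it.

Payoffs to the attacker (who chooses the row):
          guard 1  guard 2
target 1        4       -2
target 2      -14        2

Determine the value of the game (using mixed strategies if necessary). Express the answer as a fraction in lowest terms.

-10/11

Row minima are -2 and -14, so the attacker's maximin is -2; column maxima are 4 and 2, so the defender's minimax is 2. These differ, so the equilibrium is in mixed strategies.
Let the attacker play target 1 with probability p. The defender is indifferent when 4p − 14(1−p) = −2p + 2(1−p), giving p = 8/11.
Let the defender play guard 1 with probability q. The attacker is indifferent when 4q − 2(1−q) = −14q + 2(1−q), giving q = 2/11.
The value is 4·(2/11) + (-2)·(9/11) = -10/11.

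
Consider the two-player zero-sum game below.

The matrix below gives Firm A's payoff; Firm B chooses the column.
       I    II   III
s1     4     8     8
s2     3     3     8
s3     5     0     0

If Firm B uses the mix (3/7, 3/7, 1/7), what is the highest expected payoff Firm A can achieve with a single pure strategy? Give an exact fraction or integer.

44/7

s1: (4)·(3/7) + (8)·(3/7) + (8)·(1/7) = 44/7.
s2: (3)·(3/7) + (3)·(3/7) + (8)·(1/7) = 26/7.
s3: (5)·(3/7) + (0)·(3/7) + (0)·(1/7) = 15/7.
The best pure response is s1 with expected payoff 44/7.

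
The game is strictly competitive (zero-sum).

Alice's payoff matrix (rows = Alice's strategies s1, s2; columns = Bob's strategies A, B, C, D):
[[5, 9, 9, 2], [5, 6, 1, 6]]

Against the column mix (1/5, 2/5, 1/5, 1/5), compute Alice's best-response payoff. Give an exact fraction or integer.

34/5

s1: (5)·(1/5) + (9)·(2/5) + (9)·(1/5) + (2)·(1/5) = 34/5.
s2: (5)·(1/5) + (6)·(2/5) + (1)·(1/5) + (6)·(1/5) = 24/5.
The best pure response is s1 with expected payoff 34/5.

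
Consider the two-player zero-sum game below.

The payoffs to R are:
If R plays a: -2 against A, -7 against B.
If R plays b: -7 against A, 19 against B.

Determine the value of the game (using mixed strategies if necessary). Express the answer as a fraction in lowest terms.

Row minima are -7 and -7, so R's maximin is -7; column maxima are -2 and 19, so C's minimax is -2. These differ, so the equilibrium is in mixed strategies.
Let R play a with probability p. C is indifferent when −2p − 7(1−p) = −7p + 19(1−p), giving p = 26/31.
Let C play A with probability q. R is indifferent when −2q − 7(1−q) = −7q + 19(1−q), giving q = 26/31.
The value is -2·(26/31) + (-7)·(5/31) = -87/31.

-87/31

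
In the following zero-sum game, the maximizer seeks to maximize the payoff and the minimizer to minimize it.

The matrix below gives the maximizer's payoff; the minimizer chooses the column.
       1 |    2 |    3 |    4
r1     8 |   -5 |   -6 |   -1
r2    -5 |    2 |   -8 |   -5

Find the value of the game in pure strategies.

-6

Row minima: -6, -8 → the maximizer's maximin is -6.
Column maxima: 8, 2, -6, -1 → the minimizer's minimax is -6.
They coincide at (r1, 3), so the value is -6.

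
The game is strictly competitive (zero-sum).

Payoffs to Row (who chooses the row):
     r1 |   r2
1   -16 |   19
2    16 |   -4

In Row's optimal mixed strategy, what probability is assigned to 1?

Row minima are -16 and -4, so Row's maximin is -4; column maxima are 16 and 19, so Column's minimax is 16. These differ, so the equilibrium is in mixed strategies.
Let Row play 1 with probability p. Column is indifferent when −16p + 16(1−p) = 19p − 4(1−p), giving p = 4/11.

4/11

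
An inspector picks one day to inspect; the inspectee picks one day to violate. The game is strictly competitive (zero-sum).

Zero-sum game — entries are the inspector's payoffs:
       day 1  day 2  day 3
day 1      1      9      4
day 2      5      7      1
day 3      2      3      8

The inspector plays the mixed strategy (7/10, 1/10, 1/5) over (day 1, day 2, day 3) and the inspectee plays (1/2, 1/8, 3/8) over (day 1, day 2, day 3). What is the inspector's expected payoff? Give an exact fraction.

Against (1/2, 1/8, 3/8), each row's expected payoff is day 1: 25/8; day 2: 15/4; day 3: 35/8.
Taking the (7/10, 1/10, 1/5)-weighted average: (7/10)·(25/8) + (1/10)·(15/4) + (1/5)·(35/8) = 55/16.

55/16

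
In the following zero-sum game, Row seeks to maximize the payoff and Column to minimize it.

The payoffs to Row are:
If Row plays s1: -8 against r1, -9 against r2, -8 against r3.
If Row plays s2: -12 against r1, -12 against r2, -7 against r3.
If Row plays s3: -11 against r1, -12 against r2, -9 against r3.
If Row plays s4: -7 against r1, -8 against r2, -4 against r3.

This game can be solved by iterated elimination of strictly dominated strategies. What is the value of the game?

Row s1 is strictly dominated by row s4 (-7>-8, -8>-9, -4>-8); eliminate s1.
Row s2 is strictly dominated by row s4 (-7>-12, -8>-12, -4>-7); eliminate s2.
Row s3 is strictly dominated by row s4 (-7>-11, -8>-12, -4>-9); eliminate s3.
Column r1 is strictly dominated by r2 for Column (-8<-7); eliminate r1.
Column r3 is strictly dominated by r2 for Column (-8<-4); eliminate r3.
Only (s4, r2) remains, with payoff -8.

-8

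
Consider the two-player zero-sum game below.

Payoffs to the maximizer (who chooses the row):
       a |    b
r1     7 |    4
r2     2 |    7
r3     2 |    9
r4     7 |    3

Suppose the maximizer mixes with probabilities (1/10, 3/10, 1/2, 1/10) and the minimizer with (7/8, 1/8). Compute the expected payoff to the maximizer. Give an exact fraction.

Against (7/8, 1/8), each row's expected payoff is r1: 53/8; r2: 21/8; r3: 23/8; r4: 13/2.
Taking the (1/10, 3/10, 1/2, 1/10)-weighted average: (1/10)·(53/8) + (3/10)·(21/8) + (1/2)·(23/8) + (1/10)·(13/2) = 283/80.

283/80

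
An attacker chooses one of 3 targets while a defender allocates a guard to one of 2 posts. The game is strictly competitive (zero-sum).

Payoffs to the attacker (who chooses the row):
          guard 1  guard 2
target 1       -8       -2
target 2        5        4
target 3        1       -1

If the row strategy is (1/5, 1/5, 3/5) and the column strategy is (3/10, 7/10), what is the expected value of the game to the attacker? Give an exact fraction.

Against (3/10, 7/10), each row's expected payoff is target 1: -19/5; target 2: 43/10; target 3: -2/5.
Taking the (1/5, 1/5, 3/5)-weighted average: (1/5)·(-19/5) + (1/5)·(43/10) + (3/5)·(-2/5) = -7/50.

-7/50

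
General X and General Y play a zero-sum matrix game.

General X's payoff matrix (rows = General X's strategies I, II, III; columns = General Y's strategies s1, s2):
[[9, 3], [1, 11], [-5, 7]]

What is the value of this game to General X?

6

Row III is strictly dominated by row II, so General X never plays it.
The remaining 2×2 game on (I, II) × (s1, s2) has no saddle point. Let General X play I with probability p; indifference gives 9p + (1−p) = 3p + 11(1−p), so p = 5/8.
Similarly General Y's optimal q on s1 is 1/2, and the value is 9·(1/2) + (3)·(1/2) = 6.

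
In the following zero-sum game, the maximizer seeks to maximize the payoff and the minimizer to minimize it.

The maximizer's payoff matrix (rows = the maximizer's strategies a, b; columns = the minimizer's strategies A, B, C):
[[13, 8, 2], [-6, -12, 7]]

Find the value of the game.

Column A is strictly dominated by B for the minimizer (it gives the maximizer more in every row).
The remaining 2×2 game on (a, b) × (B, C) has no saddle point. Let the maximizer play a with probability p; indifference gives 8p − 12(1−p) = 2p + 7(1−p), so p = 19/25.
Similarly the minimizer's optimal q on B is 1/5, and the value is 8·(1/5) + (2)·(4/5) = 16/5.

16/5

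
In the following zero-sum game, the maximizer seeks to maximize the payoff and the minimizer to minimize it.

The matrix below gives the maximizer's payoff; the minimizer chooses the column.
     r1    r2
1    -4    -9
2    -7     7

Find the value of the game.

-91/19

Row minima are -9 and -7, so the maximizer's maximin is -7; column maxima are -4 and 7, so the minimizer's minimax is -4. These differ, so the equilibrium is in mixed strategies.
Let the maximizer play 1 with probability p. The minimizer is indifferent when −4p − 7(1−p) = −9p + 7(1−p), giving p = 14/19.
Let the minimizer play r1 with probability q. The maximizer is indifferent when −4q − 9(1−q) = −7q + 7(1−q), giving q = 16/19.
The value is -4·(16/19) + (-9)·(3/19) = -91/19.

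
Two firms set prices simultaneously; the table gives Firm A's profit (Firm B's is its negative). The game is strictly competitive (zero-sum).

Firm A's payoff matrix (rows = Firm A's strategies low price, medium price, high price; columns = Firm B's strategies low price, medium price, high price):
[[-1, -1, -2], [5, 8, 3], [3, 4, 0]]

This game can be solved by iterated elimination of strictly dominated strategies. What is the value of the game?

3

Column medium price is strictly dominated by high price for Firm B (-2<-1, 3<8, 0<4); eliminate medium price.
Row low price is strictly dominated by row medium price (5>-1, 3>-2); eliminate low price.
Row high price is strictly dominated by row medium price (5>3, 3>0); eliminate high price.
Column low price is strictly dominated by high price for Firm B (3<5); eliminate low price.
Only (medium price, high price) remains, with payoff 3.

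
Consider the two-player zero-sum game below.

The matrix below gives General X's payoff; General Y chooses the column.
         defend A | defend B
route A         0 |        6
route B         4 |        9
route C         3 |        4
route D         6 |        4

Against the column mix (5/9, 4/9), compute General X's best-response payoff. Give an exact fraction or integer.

56/9

route A: (0)·(5/9) + (6)·(4/9) = 8/3.
route B: (4)·(5/9) + (9)·(4/9) = 56/9.
route C: (3)·(5/9) + (4)·(4/9) = 31/9.
route D: (6)·(5/9) + (4)·(4/9) = 46/9.
The best pure response is route B with expected payoff 56/9.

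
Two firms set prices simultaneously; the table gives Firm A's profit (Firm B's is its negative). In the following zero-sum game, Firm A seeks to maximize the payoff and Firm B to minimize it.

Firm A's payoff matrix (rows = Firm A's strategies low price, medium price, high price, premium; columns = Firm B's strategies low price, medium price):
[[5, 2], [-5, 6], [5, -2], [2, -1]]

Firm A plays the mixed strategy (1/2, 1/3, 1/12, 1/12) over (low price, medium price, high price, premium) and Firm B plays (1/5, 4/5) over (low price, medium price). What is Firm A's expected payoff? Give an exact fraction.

149/60

Against (1/5, 4/5), each row's expected payoff is low price: 13/5; medium price: 19/5; high price: -3/5; premium: -2/5.
Taking the (1/2, 1/3, 1/12, 1/12)-weighted average: (1/2)·(13/5) + (1/3)·(19/5) + (1/12)·(-3/5) + (1/12)·(-2/5) = 149/60.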